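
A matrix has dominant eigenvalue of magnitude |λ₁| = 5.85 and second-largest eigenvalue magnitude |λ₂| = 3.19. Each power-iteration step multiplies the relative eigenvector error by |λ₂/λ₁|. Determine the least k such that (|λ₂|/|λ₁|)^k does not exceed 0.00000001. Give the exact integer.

|λ₂/λ₁| = 3.19/5.85 = 0.54530
Need k ≥ ln(0.00000001) / ln(0.54530) = -18.4207 / -0.6064 ≈ 30.376
Smallest integer k satisfying the bound: 31

31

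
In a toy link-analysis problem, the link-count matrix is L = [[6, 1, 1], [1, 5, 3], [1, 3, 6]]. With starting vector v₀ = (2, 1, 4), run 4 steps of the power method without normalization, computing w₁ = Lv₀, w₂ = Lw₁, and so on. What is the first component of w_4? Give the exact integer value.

w1 = Lv₀ = (6·2 + 1·1 + 1·4; 1·2 + 5·1 + 3·4; 1·2 + 3·1 + 6·4) = (17, 19, 29)
w2 = Lw1 = (6·17 + 1·19 + 1·29; 1·17 + 5·19 + 3·29; 1·17 + 3·19 + 6·29) = (150, 199, 248)
w3 = Lw2 = (1347, 1889, 2235)
w4 = Lw3 = (12206, 17497, 20424)
The requested component of w4 is 12206.

12206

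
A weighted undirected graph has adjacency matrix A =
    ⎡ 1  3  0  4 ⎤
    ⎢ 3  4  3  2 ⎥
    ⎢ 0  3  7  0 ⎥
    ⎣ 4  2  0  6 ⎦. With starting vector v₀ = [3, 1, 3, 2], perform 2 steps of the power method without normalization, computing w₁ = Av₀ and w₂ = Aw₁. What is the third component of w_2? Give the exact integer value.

246

w1 = Av₀ = (1·3 + 3·1 + 0·3 + 4·2; 3·3 + 4·1 + 3·3 + 2·2; 0·3 + 3·1 + 7·3 + 0·2; 4·3 + 2·1 + 0·3 + 6·2) = (14, 26, 24, 26)
w2 = Aw1 = (1·14 + 3·26 + 0·24 + 4·26; 3·14 + 4·26 + 3·24 + 2·26; 0·14 + 3·26 + 7·24 + 0·26; 4·14 + 2·26 + 0·24 + 6·26) = (196, 270, 246, 264)
The requested component of w2 is 246.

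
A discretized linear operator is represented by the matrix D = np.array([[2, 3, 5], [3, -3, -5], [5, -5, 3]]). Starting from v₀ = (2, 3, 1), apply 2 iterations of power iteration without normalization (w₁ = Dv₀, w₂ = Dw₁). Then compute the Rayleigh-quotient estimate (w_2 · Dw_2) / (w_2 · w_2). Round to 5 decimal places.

w1 = Dv₀ = (2·2 + 3·3 + 5·1; 3·2 + (-3)·3 + (-5)·1; 5·2 + (-5)·3 + 3·1) = (18, -8, -2)
w2 = Dw1 = (2·18 + 3·(-8) + 5·(-2); 3·18 + (-3)·(-8) + (-5)·(-2); 5·18 + (-5)·(-8) + 3·(-2)) = (2, 88, 124)
Dw2 = (888, -878, -58)
w2·Dw2 = 2·888 + 88·(-878) + 124·(-58) = -82680; w2·w2 = 2·2 + 88·88 + 124·124 = 23124
λ ≈ -82680/23124 = -3.57551

λ ≈ -3.57551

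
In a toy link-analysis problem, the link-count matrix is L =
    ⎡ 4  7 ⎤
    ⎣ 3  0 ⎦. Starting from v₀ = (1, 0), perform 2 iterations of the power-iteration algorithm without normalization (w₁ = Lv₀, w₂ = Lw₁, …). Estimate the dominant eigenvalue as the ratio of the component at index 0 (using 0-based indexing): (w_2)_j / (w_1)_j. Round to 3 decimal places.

w1 = Lv₀ = (4·1 + 7·0; 3·1 + 0·0) = (4, 3)
w2 = Lw1 = (4·4 + 7·3; 3·4 + 0·3) = (37, 12)
Ratio at component: 37 / 4 = 9.250

λ ≈ 9.250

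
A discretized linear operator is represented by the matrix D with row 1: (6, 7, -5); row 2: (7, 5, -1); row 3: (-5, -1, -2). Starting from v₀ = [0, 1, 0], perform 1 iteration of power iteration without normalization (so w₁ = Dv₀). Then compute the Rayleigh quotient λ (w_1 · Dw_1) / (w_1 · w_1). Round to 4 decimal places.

w1 = Dv₀ = (7, 5, -1)
Dw1 = (82, 75, -38)
w1·Dw1 = 7·82 + 5·75 + (-1)·(-38) = 987; w1·w1 = 7·7 + 5·5 + (-1)·(-1) = 75
λ ≈ 987/75 = 13.1600

13.1600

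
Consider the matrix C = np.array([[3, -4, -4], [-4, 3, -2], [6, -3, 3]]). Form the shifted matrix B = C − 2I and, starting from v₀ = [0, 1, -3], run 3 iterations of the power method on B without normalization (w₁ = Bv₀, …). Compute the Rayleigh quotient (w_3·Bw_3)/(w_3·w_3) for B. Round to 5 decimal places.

1.71516

B = C − 2I has rows (1, -4, -4); (-4, 1, -2); (6, -3, 1)
w1 = Bv₀ = (1·0 + (-4)·1 + (-4)·(-3); (-4)·0 + 1·1 + (-2)·(-3); 6·0 + (-3)·1 + 1·(-3)) = (8, 7, -6)
w2 = Bw1 = (1·8 + (-4)·7 + (-4)·(-6); (-4)·8 + 1·7 + (-2)·(-6); 6·8 + (-3)·7 + 1·(-6)) = (4, -13, 21)
w3 = Bw2 = (-28, -71, 84)
Bw3 = (-80, -127, 129)
w3·Bw3 = 22093; w3·w3 = 12881; μ ≈ 22093/12881 = 1.71516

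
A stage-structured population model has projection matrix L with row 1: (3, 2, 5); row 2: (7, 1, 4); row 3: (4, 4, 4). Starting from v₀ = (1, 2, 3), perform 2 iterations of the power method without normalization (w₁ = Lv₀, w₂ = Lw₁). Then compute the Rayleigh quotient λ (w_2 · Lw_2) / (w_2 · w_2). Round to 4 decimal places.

λ ≈ 11.1724

w1 = Lv₀ = (3·1 + 2·2 + 5·3; 7·1 + 1·2 + 4·3; 4·1 + 4·2 + 4·3) = (22, 21, 24)
w2 = Lw1 = (3·22 + 2·21 + 5·24; 7·22 + 1·21 + 4·24; 4·22 + 4·21 + 4·24) = (228, 271, 268)
Lw2 = (2566, 2939, 3068)
w2·Lw2 = 228·2566 + 271·2939 + 268·3068 = 2203741; w2·w2 = 228·228 + 271·271 + 268·268 = 197249
λ ≈ 2203741/197249 = 11.1724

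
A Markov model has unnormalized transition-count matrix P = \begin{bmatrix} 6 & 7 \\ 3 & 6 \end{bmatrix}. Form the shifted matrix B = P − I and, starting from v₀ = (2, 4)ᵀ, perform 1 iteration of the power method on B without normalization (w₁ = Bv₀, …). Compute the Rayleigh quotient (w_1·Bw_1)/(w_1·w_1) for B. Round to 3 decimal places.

B = P − I has rows (5, 7); (3, 5)
w1 = Bv₀ = (38, 26)
Bw1 = (372, 244)
w1·Bw1 = 20480; w1·w1 = 2120; μ ≈ 20480/2120 = 9.660

μ ≈ 9.660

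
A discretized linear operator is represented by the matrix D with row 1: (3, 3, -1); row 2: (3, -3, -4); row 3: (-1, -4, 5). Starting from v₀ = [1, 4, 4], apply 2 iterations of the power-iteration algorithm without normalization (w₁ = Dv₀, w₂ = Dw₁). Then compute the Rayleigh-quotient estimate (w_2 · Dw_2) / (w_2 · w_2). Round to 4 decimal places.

w1 = Dv₀ = (11, -25, 3)
w2 = Dw1 = (-45, 96, 104)
Dw2 = (49, -839, 181)
w2·Dw2 = (-45)·49 + 96·(-839) + 104·181 = -63925; w2·w2 = (-45)·(-45) + 96·96 + 104·104 = 22057
λ ≈ -63925/22057 = -2.8982

λ ≈ -2.8982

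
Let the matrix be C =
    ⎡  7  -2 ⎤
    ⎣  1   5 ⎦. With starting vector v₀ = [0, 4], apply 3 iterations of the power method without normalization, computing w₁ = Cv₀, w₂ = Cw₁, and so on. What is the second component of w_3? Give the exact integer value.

w1 = Cv₀ = (7·0 + (-2)·4; 1·0 + 5·4) = (-8, 20)
w2 = Cw1 = (7·(-8) + (-2)·20; 1·(-8) + 5·20) = (-96, 92)
w3 = Cw2 = (-856, 364)
The requested component of w3 is 364.

364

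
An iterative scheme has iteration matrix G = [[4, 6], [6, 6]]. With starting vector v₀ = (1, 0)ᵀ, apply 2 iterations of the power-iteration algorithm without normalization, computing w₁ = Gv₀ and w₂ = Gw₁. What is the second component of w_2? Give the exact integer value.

60

w1 = Gv₀ = (4·1 + 6·0; 6·1 + 6·0) = (4, 6)
w2 = Gw1 = (4·4 + 6·6; 6·4 + 6·6) = (52, 60)
The requested component of w2 is 60.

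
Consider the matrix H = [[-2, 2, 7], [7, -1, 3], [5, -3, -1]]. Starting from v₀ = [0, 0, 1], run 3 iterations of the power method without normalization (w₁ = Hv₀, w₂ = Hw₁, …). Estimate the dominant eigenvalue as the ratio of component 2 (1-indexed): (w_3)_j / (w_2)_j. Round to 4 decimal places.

-1.5581

w1 = Hv₀ = (7, 3, -1)
w2 = Hw1 = (-15, 43, 27)
w3 = Hw2 = (305, -67, -231)
Ratio at component: -67 / 43 = -1.5581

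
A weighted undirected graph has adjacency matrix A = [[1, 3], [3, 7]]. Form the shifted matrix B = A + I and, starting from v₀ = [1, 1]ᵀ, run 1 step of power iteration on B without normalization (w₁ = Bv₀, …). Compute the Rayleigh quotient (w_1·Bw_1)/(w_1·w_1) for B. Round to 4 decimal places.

μ ≈ 9.2329

B = A + I has rows (2, 3); (3, 8)
w1 = Bv₀ = (2·1 + 3·1; 3·1 + 8·1) = (5, 11)
Bw1 = (43, 103)
w1·Bw1 = 1348; w1·w1 = 146; μ ≈ 1348/146 = 9.2329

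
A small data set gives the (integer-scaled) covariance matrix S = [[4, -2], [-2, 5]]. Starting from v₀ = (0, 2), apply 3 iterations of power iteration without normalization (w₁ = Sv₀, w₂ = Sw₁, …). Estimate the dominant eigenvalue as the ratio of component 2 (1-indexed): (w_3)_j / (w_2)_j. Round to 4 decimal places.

λ ≈ 6.2414

w1 = Sv₀ = (-4, 10)
w2 = Sw1 = (-36, 58)
w3 = Sw2 = (-260, 362)
Ratio at component: 362 / 58 = 6.2414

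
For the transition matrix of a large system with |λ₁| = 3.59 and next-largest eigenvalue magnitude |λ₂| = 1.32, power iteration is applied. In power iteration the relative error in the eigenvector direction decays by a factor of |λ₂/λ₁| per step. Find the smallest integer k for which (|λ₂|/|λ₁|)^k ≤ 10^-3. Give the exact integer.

7

|λ₂/λ₁| = 1.32/3.59 = 0.36769
Need k ≥ ln(10^-3) / ln(0.36769) = -6.9078 / -1.0005 ≈ 6.904
Smallest integer k satisfying the bound: 7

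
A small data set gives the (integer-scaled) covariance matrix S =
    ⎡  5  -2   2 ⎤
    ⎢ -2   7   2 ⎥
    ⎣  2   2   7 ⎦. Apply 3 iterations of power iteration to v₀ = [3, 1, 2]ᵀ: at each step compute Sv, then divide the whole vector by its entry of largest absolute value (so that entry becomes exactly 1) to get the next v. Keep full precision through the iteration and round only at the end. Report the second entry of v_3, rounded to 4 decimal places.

Sv0 = (17.00000, 5.00000, 22.00000); divide by 22.00000 → v1 = (0.77273, 0.22727, 1.00000)
Sv1 = (5.40909, 2.04545, 9.00000); divide by 9.00000 → v2 = (0.60101, 0.22727, 1.00000)
Sv2 = (4.55051, 2.38889, 8.65657); divide by 8.65657 → v3 = (0.52567, 0.27596, 1.00000)
Requested entry of v3: 473/1714 = 0.2760

0.2760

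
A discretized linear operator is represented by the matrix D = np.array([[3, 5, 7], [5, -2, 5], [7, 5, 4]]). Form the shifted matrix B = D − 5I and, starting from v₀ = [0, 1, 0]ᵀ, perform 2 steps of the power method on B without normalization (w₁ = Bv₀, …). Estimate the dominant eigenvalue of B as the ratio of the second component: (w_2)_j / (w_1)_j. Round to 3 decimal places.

μ ≈ -14.143

B = D − 5I has rows (-2, 5, 7); (5, -7, 5); (7, 5, -1)
w1 = Bv₀ = ((-2)·0 + 5·1 + 7·0; 5·0 + (-7)·1 + 5·0; 7·0 + 5·1 + (-1)·0) = (5, -7, 5)
w2 = Bw1 = ((-2)·5 + 5·(-7) + 7·5; 5·5 + (-7)·(-7) + 5·5; 7·5 + 5·(-7) + (-1)·5) = (-10, 99, -5)
Ratio: 99/-7 = -14.143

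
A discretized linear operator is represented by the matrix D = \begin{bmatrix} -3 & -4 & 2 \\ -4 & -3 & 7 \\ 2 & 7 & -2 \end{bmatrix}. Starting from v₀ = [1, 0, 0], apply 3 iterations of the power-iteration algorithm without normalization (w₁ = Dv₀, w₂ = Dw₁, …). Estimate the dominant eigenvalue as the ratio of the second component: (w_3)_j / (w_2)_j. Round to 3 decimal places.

w1 = Dv₀ = ((-3)·1 + (-4)·0 + 2·0; (-4)·1 + (-3)·0 + 7·0; 2·1 + 7·0 + (-2)·0) = (-3, -4, 2)
w2 = Dw1 = ((-3)·(-3) + (-4)·(-4) + 2·2; (-4)·(-3) + (-3)·(-4) + 7·2; 2·(-3) + 7·(-4) + (-2)·2) = (29, 38, -38)
w3 = Dw2 = (-315, -496, 400)
Ratio at component: -496 / 38 = -13.053

-13.053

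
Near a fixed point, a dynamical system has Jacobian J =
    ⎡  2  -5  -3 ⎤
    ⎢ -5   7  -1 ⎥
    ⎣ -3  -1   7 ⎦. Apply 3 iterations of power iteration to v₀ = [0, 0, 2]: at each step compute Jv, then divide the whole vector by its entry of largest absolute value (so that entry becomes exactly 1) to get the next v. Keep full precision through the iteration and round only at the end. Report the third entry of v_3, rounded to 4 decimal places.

Jv0 = (-6.00000, -2.00000, 14.00000); divide by 14.00000 → v1 = (-0.42857, -0.14286, 1.00000)
Jv1 = (-3.14286, 0.14286, 8.42857); divide by 8.42857 → v2 = (-0.37288, 0.01695, 1.00000)
Jv2 = (-3.83051, 0.98305, 8.10169); divide by 8.10169 → v3 = (-0.47280, 0.12134, 1.00000)
Requested entry of v3: 956/956 = 1.0000

1.0000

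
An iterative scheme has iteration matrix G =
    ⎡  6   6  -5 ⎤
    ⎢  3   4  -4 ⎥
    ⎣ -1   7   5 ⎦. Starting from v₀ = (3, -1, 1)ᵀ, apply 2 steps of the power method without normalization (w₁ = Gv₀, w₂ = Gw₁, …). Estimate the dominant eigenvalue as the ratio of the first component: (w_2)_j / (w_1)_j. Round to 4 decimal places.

w1 = Gv₀ = (6·3 + 6·(-1) + (-5)·1; 3·3 + 4·(-1) + (-4)·1; (-1)·3 + 7·(-1) + 5·1) = (7, 1, -5)
w2 = Gw1 = (6·7 + 6·1 + (-5)·(-5); 3·7 + 4·1 + (-4)·(-5); (-1)·7 + 7·1 + 5·(-5)) = (73, 45, -25)
Ratio at component: 73 / 7 = 10.4286

10.4286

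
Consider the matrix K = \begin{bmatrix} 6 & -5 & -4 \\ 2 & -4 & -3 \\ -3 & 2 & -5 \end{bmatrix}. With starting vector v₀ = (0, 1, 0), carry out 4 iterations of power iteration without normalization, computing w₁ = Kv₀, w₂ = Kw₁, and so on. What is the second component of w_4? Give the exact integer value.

-291

w1 = Kv₀ = (-5, -4, 2)
w2 = Kw1 = (-18, 0, -3)
w3 = Kw2 = (-96, -27, 69)
w4 = Kw3 = (-717, -291, -111)
The requested component of w4 is -291.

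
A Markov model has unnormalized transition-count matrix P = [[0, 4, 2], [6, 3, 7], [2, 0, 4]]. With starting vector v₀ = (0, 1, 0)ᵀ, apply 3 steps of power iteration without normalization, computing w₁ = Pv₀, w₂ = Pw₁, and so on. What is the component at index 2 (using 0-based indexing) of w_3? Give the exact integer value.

56

w1 = Pv₀ = (0·0 + 4·1 + 2·0; 6·0 + 3·1 + 7·0; 2·0 + 0·1 + 4·0) = (4, 3, 0)
w2 = Pw1 = (0·4 + 4·3 + 2·0; 6·4 + 3·3 + 7·0; 2·4 + 0·3 + 4·0) = (12, 33, 8)
w3 = Pw2 = (148, 227, 56)
The requested component of w3 is 56.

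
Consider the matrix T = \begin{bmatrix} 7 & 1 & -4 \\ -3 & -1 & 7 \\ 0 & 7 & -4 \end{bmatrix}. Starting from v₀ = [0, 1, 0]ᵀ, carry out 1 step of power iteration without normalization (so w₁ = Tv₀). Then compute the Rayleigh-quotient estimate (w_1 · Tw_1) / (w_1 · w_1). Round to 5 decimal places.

λ ≈ -6.15686

w1 = Tv₀ = (1, -1, 7)
Tw1 = (-22, 47, -35)
w1·Tw1 = 1·(-22) + (-1)·47 + 7·(-35) = -314; w1·w1 = 1·1 + (-1)·(-1) + 7·7 = 51
λ ≈ -314/51 = -6.15686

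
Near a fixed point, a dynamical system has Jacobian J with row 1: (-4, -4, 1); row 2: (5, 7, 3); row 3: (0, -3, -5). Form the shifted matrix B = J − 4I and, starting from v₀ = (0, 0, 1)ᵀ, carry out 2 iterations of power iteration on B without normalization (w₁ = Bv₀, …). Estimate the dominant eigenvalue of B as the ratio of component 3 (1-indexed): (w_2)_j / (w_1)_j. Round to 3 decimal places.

μ ≈ -8.000

B = J − 4I has rows (-8, -4, 1); (5, 3, 3); (0, -3, -9)
w1 = Bv₀ = ((-8)·0 + (-4)·0 + 1·1; 5·0 + 3·0 + 3·1; 0·0 + (-3)·0 + (-9)·1) = (1, 3, -9)
w2 = Bw1 = ((-8)·1 + (-4)·3 + 1·(-9); 5·1 + 3·3 + 3·(-9); 0·1 + (-3)·3 + (-9)·(-9)) = (-29, -13, 72)
Ratio: 72/-9 = -8.000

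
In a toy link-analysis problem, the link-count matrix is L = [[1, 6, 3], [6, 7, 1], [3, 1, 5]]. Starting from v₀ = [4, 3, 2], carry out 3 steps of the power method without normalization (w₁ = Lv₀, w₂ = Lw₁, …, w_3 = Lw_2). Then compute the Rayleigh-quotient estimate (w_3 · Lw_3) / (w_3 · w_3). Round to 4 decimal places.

w1 = Lv₀ = (28, 47, 25)
w2 = Lw1 = (385, 522, 256)
w3 = Lw2 = (4285, 6220, 2957)
Lw3 = (50476, 72207, 33860)
w3·Lw3 = 4285·50476 + 6220·72207 + 2957·33860 = 765541220; w3·w3 = 4285·4285 + 6220·6220 + 2957·2957 = 65793474
λ ≈ 765541220/65793474 = 11.6355

11.6355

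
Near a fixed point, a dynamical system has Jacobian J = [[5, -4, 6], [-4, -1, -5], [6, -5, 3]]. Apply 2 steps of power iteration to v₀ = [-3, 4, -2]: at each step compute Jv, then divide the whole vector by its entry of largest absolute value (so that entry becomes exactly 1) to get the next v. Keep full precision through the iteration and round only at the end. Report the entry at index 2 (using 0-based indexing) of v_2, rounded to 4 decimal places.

Jv0 = (-43.00000, 18.00000, -44.00000); divide by -44.00000 → v1 = (0.97727, -0.40909, 1.00000)
Jv1 = (12.52273, -8.50000, 10.90909); divide by 12.52273 → v2 = (1.00000, -0.67877, 0.87114)
Requested entry of v2: -480/-551 = 0.8711

0.8711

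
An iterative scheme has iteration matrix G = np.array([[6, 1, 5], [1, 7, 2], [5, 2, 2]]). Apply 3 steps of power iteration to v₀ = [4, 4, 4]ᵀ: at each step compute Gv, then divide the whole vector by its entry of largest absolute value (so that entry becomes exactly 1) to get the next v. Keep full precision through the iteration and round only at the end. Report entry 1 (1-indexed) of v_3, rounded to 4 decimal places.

1.0000

Gv0 = (48.00000, 40.00000, 36.00000); divide by 48.00000 → v1 = (1.00000, 0.83333, 0.75000)
Gv1 = (10.58333, 8.33333, 8.16667); divide by 10.58333 → v2 = (1.00000, 0.78740, 0.77165)
Gv2 = (10.64567, 8.05512, 8.11811); divide by 10.64567 → v3 = (1.00000, 0.75666, 0.76257)
Requested entry of v3: 5408/5408 = 1.0000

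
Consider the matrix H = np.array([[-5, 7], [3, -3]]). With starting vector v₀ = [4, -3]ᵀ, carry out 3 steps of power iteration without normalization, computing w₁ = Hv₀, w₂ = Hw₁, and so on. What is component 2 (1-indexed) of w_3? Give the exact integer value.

1614

w1 = Hv₀ = ((-5)·4 + 7·(-3); 3·4 + (-3)·(-3)) = (-41, 21)
w2 = Hw1 = ((-5)·(-41) + 7·21; 3·(-41) + (-3)·21) = (352, -186)
w3 = Hw2 = (-3062, 1614)
The requested component of w3 is 1614.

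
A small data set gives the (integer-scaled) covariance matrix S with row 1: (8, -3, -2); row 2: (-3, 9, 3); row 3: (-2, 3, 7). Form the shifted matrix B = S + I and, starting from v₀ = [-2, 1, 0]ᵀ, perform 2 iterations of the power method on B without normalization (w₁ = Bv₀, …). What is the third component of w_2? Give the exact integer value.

146

B = S + I has rows (9, -3, -2); (-3, 10, 3); (-2, 3, 8)
w1 = Bv₀ = (9·(-2) + (-3)·1 + (-2)·0; (-3)·(-2) + 10·1 + 3·0; (-2)·(-2) + 3·1 + 8·0) = (-21, 16, 7)
w2 = Bw1 = (9·(-21) + (-3)·16 + (-2)·7; (-3)·(-21) + 10·16 + 3·7; (-2)·(-21) + 3·16 + 8·7) = (-251, 244, 146)
Requested component of w2: 146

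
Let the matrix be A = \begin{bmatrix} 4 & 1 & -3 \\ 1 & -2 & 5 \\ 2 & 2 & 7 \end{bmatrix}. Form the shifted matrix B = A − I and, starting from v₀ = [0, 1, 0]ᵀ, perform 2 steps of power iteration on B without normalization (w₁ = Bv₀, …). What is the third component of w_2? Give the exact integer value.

8

B = A − I has rows (3, 1, -3); (1, -3, 5); (2, 2, 6)
w1 = Bv₀ = (3·0 + 1·1 + (-3)·0; 1·0 + (-3)·1 + 5·0; 2·0 + 2·1 + 6·0) = (1, -3, 2)
w2 = Bw1 = (3·1 + 1·(-3) + (-3)·2; 1·1 + (-3)·(-3) + 5·2; 2·1 + 2·(-3) + 6·2) = (-6, 20, 8)
Requested component of w2: 8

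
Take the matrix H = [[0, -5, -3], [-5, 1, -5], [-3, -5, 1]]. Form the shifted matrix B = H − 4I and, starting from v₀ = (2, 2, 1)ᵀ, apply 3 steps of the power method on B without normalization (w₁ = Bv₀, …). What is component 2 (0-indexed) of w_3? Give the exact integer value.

-2728

B = H − 4I has rows (-4, -5, -3); (-5, -3, -5); (-3, -5, -3)
w1 = Bv₀ = ((-4)·2 + (-5)·2 + (-3)·1; (-5)·2 + (-3)·2 + (-5)·1; (-3)·2 + (-5)·2 + (-3)·1) = (-21, -21, -19)
w2 = Bw1 = ((-4)·(-21) + (-5)·(-21) + (-3)·(-19); (-5)·(-21) + (-3)·(-21) + (-5)·(-19); (-3)·(-21) + (-5)·(-21) + (-3)·(-19)) = (246, 263, 225)
w3 = Bw2 = (-2974, -3144, -2728)
Requested component of w3: -2728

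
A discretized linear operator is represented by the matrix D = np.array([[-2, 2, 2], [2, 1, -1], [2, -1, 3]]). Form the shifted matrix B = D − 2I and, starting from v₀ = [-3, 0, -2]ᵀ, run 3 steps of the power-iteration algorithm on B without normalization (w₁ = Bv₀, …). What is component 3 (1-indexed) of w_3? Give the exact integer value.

B = D − 2I has rows (-4, 2, 2); (2, -1, -1); (2, -1, 1)
w1 = Bv₀ = ((-4)·(-3) + 2·0 + 2·(-2); 2·(-3) + (-1)·0 + (-1)·(-2); 2·(-3) + (-1)·0 + 1·(-2)) = (8, -4, -8)
w2 = Bw1 = ((-4)·8 + 2·(-4) + 2·(-8); 2·8 + (-1)·(-4) + (-1)·(-8); 2·8 + (-1)·(-4) + 1·(-8)) = (-56, 28, 12)
w3 = Bw2 = (304, -152, -128)
Requested component of w3: -128

-128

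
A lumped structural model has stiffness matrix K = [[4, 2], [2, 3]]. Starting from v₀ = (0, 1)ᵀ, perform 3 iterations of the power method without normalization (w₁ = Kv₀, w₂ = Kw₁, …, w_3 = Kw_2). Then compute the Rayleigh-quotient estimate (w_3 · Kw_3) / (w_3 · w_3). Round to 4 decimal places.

w1 = Kv₀ = (4·0 + 2·1; 2·0 + 3·1) = (2, 3)
w2 = Kw1 = (4·2 + 2·3; 2·2 + 3·3) = (14, 13)
w3 = Kw2 = (82, 67)
Kw3 = (462, 365)
w3·Kw3 = 82·462 + 67·365 = 62339; w3·w3 = 82·82 + 67·67 = 11213
λ ≈ 62339/11213 = 5.5595

5.5595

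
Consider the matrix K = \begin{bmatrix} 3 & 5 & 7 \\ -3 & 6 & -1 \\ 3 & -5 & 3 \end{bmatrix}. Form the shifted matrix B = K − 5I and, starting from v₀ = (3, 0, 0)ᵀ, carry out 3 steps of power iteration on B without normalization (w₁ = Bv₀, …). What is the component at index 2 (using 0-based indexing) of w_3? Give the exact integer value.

72

B = K − 5I has rows (-2, 5, 7); (-3, 1, -1); (3, -5, -2)
w1 = Bv₀ = ((-2)·3 + 5·0 + 7·0; (-3)·3 + 1·0 + (-1)·0; 3·3 + (-5)·0 + (-2)·0) = (-6, -9, 9)
w2 = Bw1 = ((-2)·(-6) + 5·(-9) + 7·9; (-3)·(-6) + 1·(-9) + (-1)·9; 3·(-6) + (-5)·(-9) + (-2)·9) = (30, 0, 9)
w3 = Bw2 = (3, -99, 72)
Requested component of w3: 72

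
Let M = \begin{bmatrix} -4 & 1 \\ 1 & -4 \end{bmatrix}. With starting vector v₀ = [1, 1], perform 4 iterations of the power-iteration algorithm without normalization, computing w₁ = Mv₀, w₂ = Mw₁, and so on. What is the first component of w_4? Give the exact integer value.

81

w1 = Mv₀ = (-3, -3)
w2 = Mw1 = (9, 9)
w3 = Mw2 = (-27, -27)
w4 = Mw3 = (81, 81)
The requested component of w4 is 81.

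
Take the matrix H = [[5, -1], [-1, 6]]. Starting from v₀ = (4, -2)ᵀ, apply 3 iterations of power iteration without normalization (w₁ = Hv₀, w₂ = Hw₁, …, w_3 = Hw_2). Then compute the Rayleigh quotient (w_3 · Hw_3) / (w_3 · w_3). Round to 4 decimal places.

6.5483

w1 = Hv₀ = (5·4 + (-1)·(-2); (-1)·4 + 6·(-2)) = (22, -16)
w2 = Hw1 = (5·22 + (-1)·(-16); (-1)·22 + 6·(-16)) = (126, -118)
w3 = Hw2 = (748, -834)
Hw3 = (4574, -5752)
w3·Hw3 = 748·4574 + (-834)·(-5752) = 8218520; w3·w3 = 748·748 + (-834)·(-834) = 1255060
λ ≈ 8218520/1255060 = 6.5483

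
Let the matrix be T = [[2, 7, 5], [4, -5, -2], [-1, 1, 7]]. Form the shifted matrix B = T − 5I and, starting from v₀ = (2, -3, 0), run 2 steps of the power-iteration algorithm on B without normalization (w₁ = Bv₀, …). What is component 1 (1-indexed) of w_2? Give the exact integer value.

322

B = T − 5I has rows (-3, 7, 5); (4, -10, -2); (-1, 1, 2)
w1 = Bv₀ = ((-3)·2 + 7·(-3) + 5·0; 4·2 + (-10)·(-3) + (-2)·0; (-1)·2 + 1·(-3) + 2·0) = (-27, 38, -5)
w2 = Bw1 = ((-3)·(-27) + 7·38 + 5·(-5); 4·(-27) + (-10)·38 + (-2)·(-5); (-1)·(-27) + 1·38 + 2·(-5)) = (322, -478, 55)
Requested component of w2: 322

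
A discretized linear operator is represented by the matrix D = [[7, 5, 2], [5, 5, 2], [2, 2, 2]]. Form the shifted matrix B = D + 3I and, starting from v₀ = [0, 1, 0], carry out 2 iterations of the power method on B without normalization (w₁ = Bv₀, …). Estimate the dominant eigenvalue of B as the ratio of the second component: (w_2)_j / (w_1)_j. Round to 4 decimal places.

μ ≈ 11.6250

B = D + 3I has rows (10, 5, 2); (5, 8, 2); (2, 2, 5)
w1 = Bv₀ = (5, 8, 2)
w2 = Bw1 = (94, 93, 36)
Ratio: 93/8 = 11.6250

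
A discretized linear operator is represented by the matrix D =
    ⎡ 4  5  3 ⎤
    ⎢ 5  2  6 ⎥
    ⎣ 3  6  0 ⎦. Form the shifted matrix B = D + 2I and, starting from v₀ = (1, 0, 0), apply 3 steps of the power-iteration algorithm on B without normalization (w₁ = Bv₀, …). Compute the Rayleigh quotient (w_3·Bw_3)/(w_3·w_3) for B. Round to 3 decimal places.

B = D + 2I has rows (6, 5, 3); (5, 4, 6); (3, 6, 2)
w1 = Bv₀ = (6·1 + 5·0 + 3·0; 5·1 + 4·0 + 6·0; 3·1 + 6·0 + 2·0) = (6, 5, 3)
w2 = Bw1 = (6·6 + 5·5 + 3·3; 5·6 + 4·5 + 6·3; 3·6 + 6·5 + 2·3) = (70, 68, 54)
w3 = Bw2 = (922, 946, 726)
Bw3 = (12440, 12750, 9894)
w3·Bw3 = 30714224; w3·w3 = 2272076; μ ≈ 30714224/2272076 = 13.518

μ ≈ 13.518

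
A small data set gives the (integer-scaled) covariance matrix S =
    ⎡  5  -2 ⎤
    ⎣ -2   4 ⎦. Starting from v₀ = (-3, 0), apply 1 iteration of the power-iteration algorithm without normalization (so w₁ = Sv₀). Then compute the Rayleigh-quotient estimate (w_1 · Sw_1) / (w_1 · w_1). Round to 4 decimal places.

λ ≈ 6.2414

w1 = Sv₀ = (5·(-3) + (-2)·0; (-2)·(-3) + 4·0) = (-15, 6)
Sw1 = (-87, 54)
w1·Sw1 = (-15)·(-87) + 6·54 = 1629; w1·w1 = (-15)·(-15) + 6·6 = 261
λ ≈ 1629/261 = 6.2414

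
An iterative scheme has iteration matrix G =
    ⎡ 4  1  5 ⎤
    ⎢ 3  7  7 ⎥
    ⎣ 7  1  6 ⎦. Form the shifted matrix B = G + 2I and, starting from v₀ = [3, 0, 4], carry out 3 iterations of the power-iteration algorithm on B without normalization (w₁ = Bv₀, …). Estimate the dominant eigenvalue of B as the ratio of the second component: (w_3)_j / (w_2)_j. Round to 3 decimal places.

B = G + 2I has rows (6, 1, 5); (3, 9, 7); (7, 1, 8)
w1 = Bv₀ = (6·3 + 1·0 + 5·4; 3·3 + 9·0 + 7·4; 7·3 + 1·0 + 8·4) = (38, 37, 53)
w2 = Bw1 = (6·38 + 1·37 + 5·53; 3·38 + 9·37 + 7·53; 7·38 + 1·37 + 8·53) = (530, 818, 727)
w3 = Bw2 = (7633, 14041, 10344)
Ratio: 14041/818 = 17.165

μ ≈ 17.165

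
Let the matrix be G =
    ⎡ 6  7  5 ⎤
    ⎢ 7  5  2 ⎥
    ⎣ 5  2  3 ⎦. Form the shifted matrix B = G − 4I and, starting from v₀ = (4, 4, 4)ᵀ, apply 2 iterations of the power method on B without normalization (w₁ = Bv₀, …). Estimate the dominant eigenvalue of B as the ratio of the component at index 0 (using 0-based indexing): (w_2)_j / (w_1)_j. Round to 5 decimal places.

9.14286

B = G − 4I has rows (2, 7, 5); (7, 1, 2); (5, 2, -1)
w1 = Bv₀ = (2·4 + 7·4 + 5·4; 7·4 + 1·4 + 2·4; 5·4 + 2·4 + (-1)·4) = (56, 40, 24)
w2 = Bw1 = (2·56 + 7·40 + 5·24; 7·56 + 1·40 + 2·24; 5·56 + 2·40 + (-1)·24) = (512, 480, 336)
Ratio: 512/56 = 9.14286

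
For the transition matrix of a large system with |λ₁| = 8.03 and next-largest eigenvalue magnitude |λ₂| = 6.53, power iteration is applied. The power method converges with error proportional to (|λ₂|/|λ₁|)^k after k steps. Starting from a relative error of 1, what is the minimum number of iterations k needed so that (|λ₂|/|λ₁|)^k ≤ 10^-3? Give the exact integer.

34

|λ₂/λ₁| = 6.53/8.03 = 0.81320
Need k ≥ ln(10^-3) / ln(0.81320) = -6.9078 / -0.2068 ≈ 33.407
Smallest integer k satisfying the bound: 34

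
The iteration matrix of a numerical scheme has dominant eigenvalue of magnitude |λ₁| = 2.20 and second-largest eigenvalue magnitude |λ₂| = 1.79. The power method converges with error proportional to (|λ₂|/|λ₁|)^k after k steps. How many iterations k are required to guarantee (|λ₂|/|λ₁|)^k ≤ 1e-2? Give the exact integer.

23

|λ₂/λ₁| = 1.79/2.20 = 0.81364
Need k ≥ ln(1e-2) / ln(0.81364) = -4.6052 / -0.2062 ≈ 22.329
Smallest integer k satisfying the bound: 23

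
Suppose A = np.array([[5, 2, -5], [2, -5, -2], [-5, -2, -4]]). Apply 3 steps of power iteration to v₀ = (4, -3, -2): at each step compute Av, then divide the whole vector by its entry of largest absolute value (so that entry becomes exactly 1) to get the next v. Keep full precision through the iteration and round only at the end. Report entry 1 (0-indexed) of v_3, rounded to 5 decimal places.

Av0 = (24.000000, 27.000000, -6.000000); divide by 27.000000 → v1 = (0.888889, 1.000000, -0.222222)
Av1 = (7.555556, -2.777778, -5.555556); divide by 7.555556 → v2 = (1.000000, -0.367647, -0.735294)
Av2 = (7.941176, 5.308824, -1.323529); divide by 7.941176 → v3 = (1.000000, 0.668519, -0.166667)
Requested entry of v3: 1083/1620 = 0.66852

0.66852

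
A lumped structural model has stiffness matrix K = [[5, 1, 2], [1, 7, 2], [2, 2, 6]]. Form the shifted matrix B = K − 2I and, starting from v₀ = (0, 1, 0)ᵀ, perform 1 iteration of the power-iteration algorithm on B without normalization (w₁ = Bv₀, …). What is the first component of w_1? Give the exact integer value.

1

B = K − 2I has rows (3, 1, 2); (1, 5, 2); (2, 2, 4)
w1 = Bv₀ = (3·0 + 1·1 + 2·0; 1·0 + 5·1 + 2·0; 2·0 + 2·1 + 4·0) = (1, 5, 2)
Requested component of w1: 1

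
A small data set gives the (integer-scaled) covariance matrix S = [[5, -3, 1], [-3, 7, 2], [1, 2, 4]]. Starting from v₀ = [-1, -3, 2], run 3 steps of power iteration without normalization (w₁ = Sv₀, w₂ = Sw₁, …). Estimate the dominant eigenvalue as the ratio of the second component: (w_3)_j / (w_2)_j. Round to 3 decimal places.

9.237

w1 = Sv₀ = (6, -14, 1)
w2 = Sw1 = (73, -114, -18)
w3 = Sw2 = (689, -1053, -227)
Ratio at component: -1053 / -114 = 9.237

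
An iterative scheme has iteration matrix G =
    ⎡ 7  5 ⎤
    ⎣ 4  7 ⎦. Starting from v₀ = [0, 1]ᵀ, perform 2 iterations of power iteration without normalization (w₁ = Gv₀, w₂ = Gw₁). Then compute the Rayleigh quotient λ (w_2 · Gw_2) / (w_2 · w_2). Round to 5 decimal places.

w1 = Gv₀ = (7·0 + 5·1; 4·0 + 7·1) = (5, 7)
w2 = Gw1 = (7·5 + 5·7; 4·5 + 7·7) = (70, 69)
Gw2 = (835, 763)
w2·Gw2 = 70·835 + 69·763 = 111097; w2·w2 = 70·70 + 69·69 = 9661
λ ≈ 111097/9661 = 11.49953

λ ≈ 11.49953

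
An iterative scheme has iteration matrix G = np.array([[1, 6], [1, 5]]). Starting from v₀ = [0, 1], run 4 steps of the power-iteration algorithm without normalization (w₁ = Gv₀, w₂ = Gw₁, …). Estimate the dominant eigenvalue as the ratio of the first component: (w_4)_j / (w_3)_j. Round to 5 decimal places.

w1 = Gv₀ = (6, 5)
w2 = Gw1 = (36, 31)
w3 = Gw2 = (222, 191)
w4 = Gw3 = (1368, 1177)
Ratio at component: 1368 / 222 = 6.16216

λ ≈ 6.16216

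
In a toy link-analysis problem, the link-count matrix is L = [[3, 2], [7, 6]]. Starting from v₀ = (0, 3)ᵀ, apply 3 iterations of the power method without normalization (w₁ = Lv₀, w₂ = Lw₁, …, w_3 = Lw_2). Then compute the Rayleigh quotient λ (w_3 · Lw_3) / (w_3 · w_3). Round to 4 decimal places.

8.5307

w1 = Lv₀ = (3·0 + 2·3; 7·0 + 6·3) = (6, 18)
w2 = Lw1 = (3·6 + 2·18; 7·6 + 6·18) = (54, 150)
w3 = Lw2 = (462, 1278)
Lw3 = (3942, 10902)
w3·Lw3 = 462·3942 + 1278·10902 = 15753960; w3·w3 = 462·462 + 1278·1278 = 1846728
λ ≈ 15753960/1846728 = 8.5307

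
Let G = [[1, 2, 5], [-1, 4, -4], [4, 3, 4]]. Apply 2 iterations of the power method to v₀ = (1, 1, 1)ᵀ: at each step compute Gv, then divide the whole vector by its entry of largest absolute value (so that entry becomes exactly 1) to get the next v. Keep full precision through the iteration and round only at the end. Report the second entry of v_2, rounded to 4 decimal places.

-0.7671

Gv0 = (8.00000, -1.00000, 11.00000); divide by 11.00000 → v1 = (0.72727, -0.09091, 1.00000)
Gv1 = (5.54545, -5.09091, 6.63636); divide by 6.63636 → v2 = (0.83562, -0.76712, 1.00000)
Requested entry of v2: -56/73 = -0.7671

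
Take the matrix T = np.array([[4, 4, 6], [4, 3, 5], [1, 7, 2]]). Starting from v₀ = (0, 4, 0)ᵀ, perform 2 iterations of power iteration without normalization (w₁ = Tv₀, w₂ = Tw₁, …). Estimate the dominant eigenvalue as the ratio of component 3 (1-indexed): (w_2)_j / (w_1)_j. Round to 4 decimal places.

λ ≈ 5.5714

w1 = Tv₀ = (4·0 + 4·4 + 6·0; 4·0 + 3·4 + 5·0; 1·0 + 7·4 + 2·0) = (16, 12, 28)
w2 = Tw1 = (4·16 + 4·12 + 6·28; 4·16 + 3·12 + 5·28; 1·16 + 7·12 + 2·28) = (280, 240, 156)
Ratio at component: 156 / 28 = 5.5714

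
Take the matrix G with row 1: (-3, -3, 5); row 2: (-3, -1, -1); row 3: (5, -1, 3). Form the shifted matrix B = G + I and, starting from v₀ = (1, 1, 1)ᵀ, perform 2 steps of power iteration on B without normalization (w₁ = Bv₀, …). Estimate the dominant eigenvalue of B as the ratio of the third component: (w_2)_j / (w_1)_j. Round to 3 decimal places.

B = G + I has rows (-2, -3, 5); (-3, 0, -1); (5, -1, 4)
w1 = Bv₀ = ((-2)·1 + (-3)·1 + 5·1; (-3)·1 + 0·1 + (-1)·1; 5·1 + (-1)·1 + 4·1) = (0, -4, 8)
w2 = Bw1 = ((-2)·0 + (-3)·(-4) + 5·8; (-3)·0 + 0·(-4) + (-1)·8; 5·0 + (-1)·(-4) + 4·8) = (52, -8, 36)
Ratio: 36/8 = 4.500

μ ≈ 4.500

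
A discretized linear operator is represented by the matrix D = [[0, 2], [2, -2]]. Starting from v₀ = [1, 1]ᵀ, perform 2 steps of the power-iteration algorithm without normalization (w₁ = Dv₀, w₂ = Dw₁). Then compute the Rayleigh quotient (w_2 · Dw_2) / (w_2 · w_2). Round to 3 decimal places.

w1 = Dv₀ = (0·1 + 2·1; 2·1 + (-2)·1) = (2, 0)
w2 = Dw1 = (0·2 + 2·0; 2·2 + (-2)·0) = (0, 4)
Dw2 = (8, -8)
w2·Dw2 = 0·8 + 4·(-8) = -32; w2·w2 = 0·0 + 4·4 = 16
λ ≈ -32/16 = -2.000

-2.000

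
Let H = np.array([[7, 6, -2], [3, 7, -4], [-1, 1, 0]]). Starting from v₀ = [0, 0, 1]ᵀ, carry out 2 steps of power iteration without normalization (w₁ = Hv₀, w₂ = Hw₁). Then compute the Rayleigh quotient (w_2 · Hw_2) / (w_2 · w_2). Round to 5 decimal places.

λ ≈ 11.28879

w1 = Hv₀ = (7·0 + 6·0 + (-2)·1; 3·0 + 7·0 + (-4)·1; (-1)·0 + 1·0 + 0·1) = (-2, -4, 0)
w2 = Hw1 = (7·(-2) + 6·(-4) + (-2)·0; 3·(-2) + 7·(-4) + (-4)·0; (-1)·(-2) + 1·(-4) + 0·0) = (-38, -34, -2)
Hw2 = (-466, -344, 4)
w2·Hw2 = (-38)·(-466) + (-34)·(-344) + (-2)·4 = 29396; w2·w2 = (-38)·(-38) + (-34)·(-34) + (-2)·(-2) = 2604
λ ≈ 29396/2604 = 11.28879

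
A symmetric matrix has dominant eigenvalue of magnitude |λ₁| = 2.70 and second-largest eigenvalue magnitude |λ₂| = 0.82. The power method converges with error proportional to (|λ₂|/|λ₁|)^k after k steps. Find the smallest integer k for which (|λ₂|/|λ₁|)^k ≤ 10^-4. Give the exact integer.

|λ₂/λ₁| = 0.82/2.70 = 0.30370
Need k ≥ ln(10^-4) / ln(0.30370) = -9.2103 / -1.1917 ≈ 7.729
Smallest integer k satisfying the bound: 8

8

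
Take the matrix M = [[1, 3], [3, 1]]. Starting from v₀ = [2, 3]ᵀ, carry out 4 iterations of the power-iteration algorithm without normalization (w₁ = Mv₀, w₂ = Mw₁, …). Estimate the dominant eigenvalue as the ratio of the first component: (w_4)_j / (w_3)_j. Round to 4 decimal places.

w1 = Mv₀ = (1·2 + 3·3; 3·2 + 1·3) = (11, 9)
w2 = Mw1 = (1·11 + 3·9; 3·11 + 1·9) = (38, 42)
w3 = Mw2 = (164, 156)
w4 = Mw3 = (632, 648)
Ratio at component: 632 / 164 = 3.8537

3.8537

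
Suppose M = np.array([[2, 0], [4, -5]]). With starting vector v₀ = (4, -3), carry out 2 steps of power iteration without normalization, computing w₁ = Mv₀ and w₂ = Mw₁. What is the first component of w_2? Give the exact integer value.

w1 = Mv₀ = (8, 31)
w2 = Mw1 = (16, -123)
The requested component of w2 is 16.

16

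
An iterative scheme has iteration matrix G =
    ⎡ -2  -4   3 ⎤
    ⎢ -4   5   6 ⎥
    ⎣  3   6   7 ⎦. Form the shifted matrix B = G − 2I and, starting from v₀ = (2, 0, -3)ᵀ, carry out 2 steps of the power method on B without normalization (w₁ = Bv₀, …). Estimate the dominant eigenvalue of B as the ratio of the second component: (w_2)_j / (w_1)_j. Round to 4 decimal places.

2.4615

B = G − 2I has rows (-4, -4, 3); (-4, 3, 6); (3, 6, 5)
w1 = Bv₀ = ((-4)·2 + (-4)·0 + 3·(-3); (-4)·2 + 3·0 + 6·(-3); 3·2 + 6·0 + 5·(-3)) = (-17, -26, -9)
w2 = Bw1 = ((-4)·(-17) + (-4)·(-26) + 3·(-9); (-4)·(-17) + 3·(-26) + 6·(-9); 3·(-17) + 6·(-26) + 5·(-9)) = (145, -64, -252)
Ratio: -64/-26 = 2.4615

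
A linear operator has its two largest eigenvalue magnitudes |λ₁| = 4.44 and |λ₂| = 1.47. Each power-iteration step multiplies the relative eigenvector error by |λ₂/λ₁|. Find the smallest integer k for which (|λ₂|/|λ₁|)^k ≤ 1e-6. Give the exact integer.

|λ₂/λ₁| = 1.47/4.44 = 0.33108
Need k ≥ ln(1e-6) / ln(0.33108) = -13.8155 / -1.1054 ≈ 12.498
Smallest integer k satisfying the bound: 13

13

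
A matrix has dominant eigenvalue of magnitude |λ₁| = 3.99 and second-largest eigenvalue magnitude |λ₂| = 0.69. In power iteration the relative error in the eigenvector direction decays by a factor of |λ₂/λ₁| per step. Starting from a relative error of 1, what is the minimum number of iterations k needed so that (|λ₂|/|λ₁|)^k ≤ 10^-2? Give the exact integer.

3

|λ₂/λ₁| = 0.69/3.99 = 0.17293
Need k ≥ ln(10^-2) / ln(0.17293) = -4.6052 / -1.7549 ≈ 2.624
Smallest integer k satisfying the bound: 3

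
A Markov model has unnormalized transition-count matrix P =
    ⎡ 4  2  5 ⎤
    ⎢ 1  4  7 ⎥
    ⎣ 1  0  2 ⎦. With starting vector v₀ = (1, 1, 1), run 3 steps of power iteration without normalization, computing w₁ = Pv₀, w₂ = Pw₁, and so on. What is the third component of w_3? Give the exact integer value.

w1 = Pv₀ = (4·1 + 2·1 + 5·1; 1·1 + 4·1 + 7·1; 1·1 + 0·1 + 2·1) = (11, 12, 3)
w2 = Pw1 = (4·11 + 2·12 + 5·3; 1·11 + 4·12 + 7·3; 1·11 + 0·12 + 2·3) = (83, 80, 17)
w3 = Pw2 = (577, 522, 117)
The requested component of w3 is 117.

117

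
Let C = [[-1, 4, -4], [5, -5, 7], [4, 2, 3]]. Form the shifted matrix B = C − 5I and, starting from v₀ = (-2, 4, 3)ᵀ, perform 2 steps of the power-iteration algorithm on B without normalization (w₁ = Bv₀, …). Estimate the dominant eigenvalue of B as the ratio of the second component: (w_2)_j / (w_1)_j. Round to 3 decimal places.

μ ≈ -11.310

B = C − 5I has rows (-6, 4, -4); (5, -10, 7); (4, 2, -2)
w1 = Bv₀ = ((-6)·(-2) + 4·4 + (-4)·3; 5·(-2) + (-10)·4 + 7·3; 4·(-2) + 2·4 + (-2)·3) = (16, -29, -6)
w2 = Bw1 = ((-6)·16 + 4·(-29) + (-4)·(-6); 5·16 + (-10)·(-29) + 7·(-6); 4·16 + 2·(-29) + (-2)·(-6)) = (-188, 328, 18)
Ratio: 328/-29 = -11.310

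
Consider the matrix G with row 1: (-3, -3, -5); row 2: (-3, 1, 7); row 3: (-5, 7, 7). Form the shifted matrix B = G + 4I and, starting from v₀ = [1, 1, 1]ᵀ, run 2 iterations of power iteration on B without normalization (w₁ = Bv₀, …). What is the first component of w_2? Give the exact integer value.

-99

B = G + 4I has rows (1, -3, -5); (-3, 5, 7); (-5, 7, 11)
w1 = Bv₀ = (1·1 + (-3)·1 + (-5)·1; (-3)·1 + 5·1 + 7·1; (-5)·1 + 7·1 + 11·1) = (-7, 9, 13)
w2 = Bw1 = (1·(-7) + (-3)·9 + (-5)·13; (-3)·(-7) + 5·9 + 7·13; (-5)·(-7) + 7·9 + 11·13) = (-99, 157, 241)
Requested component of w2: -99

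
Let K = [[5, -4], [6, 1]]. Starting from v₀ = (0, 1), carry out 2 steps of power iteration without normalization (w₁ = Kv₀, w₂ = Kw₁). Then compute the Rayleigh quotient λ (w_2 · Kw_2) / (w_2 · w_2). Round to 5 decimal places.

λ ≈ 4.08416

w1 = Kv₀ = (-4, 1)
w2 = Kw1 = (-24, -23)
Kw2 = (-28, -167)
w2·Kw2 = (-24)·(-28) + (-23)·(-167) = 4513; w2·w2 = (-24)·(-24) + (-23)·(-23) = 1105
λ ≈ 4513/1105 = 4.08416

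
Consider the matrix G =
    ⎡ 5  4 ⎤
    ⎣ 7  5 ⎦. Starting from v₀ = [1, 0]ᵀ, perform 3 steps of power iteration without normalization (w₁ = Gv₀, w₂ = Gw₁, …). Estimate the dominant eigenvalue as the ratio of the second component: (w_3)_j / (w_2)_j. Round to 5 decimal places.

w1 = Gv₀ = (5, 7)
w2 = Gw1 = (53, 70)
w3 = Gw2 = (545, 721)
Ratio at component: 721 / 70 = 10.30000

λ ≈ 10.30000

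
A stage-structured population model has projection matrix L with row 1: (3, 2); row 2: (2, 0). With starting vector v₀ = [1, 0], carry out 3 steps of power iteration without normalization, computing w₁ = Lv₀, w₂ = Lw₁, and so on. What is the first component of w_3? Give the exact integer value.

w1 = Lv₀ = (3·1 + 2·0; 2·1 + 0·0) = (3, 2)
w2 = Lw1 = (3·3 + 2·2; 2·3 + 0·2) = (13, 6)
w3 = Lw2 = (51, 26)
The requested component of w3 is 51.

51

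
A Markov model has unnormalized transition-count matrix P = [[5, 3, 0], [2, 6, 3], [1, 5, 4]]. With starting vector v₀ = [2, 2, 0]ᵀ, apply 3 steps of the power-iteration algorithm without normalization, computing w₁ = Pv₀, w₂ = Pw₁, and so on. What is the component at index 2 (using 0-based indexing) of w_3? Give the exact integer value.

w1 = Pv₀ = (16, 16, 12)
w2 = Pw1 = (128, 164, 144)
w3 = Pw2 = (1132, 1672, 1524)
The requested component of w3 is 1524.

1524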